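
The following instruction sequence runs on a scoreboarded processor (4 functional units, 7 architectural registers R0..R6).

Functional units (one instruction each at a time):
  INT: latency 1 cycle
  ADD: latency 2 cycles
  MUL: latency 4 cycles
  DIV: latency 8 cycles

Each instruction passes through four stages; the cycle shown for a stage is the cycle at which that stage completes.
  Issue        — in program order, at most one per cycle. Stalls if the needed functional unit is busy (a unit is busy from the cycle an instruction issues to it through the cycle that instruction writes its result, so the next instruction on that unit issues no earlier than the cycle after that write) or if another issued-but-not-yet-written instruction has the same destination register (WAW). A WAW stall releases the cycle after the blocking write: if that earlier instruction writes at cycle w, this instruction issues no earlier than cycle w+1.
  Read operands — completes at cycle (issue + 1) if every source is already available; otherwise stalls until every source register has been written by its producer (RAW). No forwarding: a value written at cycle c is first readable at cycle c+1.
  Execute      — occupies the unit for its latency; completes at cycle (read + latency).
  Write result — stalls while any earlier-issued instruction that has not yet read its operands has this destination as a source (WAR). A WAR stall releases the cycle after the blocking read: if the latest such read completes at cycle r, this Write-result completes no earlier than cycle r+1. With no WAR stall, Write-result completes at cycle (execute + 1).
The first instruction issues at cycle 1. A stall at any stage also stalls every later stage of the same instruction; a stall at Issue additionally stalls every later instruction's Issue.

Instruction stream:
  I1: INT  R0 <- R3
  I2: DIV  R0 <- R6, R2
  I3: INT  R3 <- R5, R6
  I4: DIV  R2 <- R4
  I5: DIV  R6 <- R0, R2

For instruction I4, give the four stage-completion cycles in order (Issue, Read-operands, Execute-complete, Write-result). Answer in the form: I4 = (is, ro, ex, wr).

I4 = (16, 17, 25, 26)

[1] I1 dispatched to INT
[2] I1 operands ready
[3] I1 complete
[4] R0←I1
[5] I2 dispatched to DIV
[6] I2 operands ready | I3 dispatched to INT
[7] I3 operands ready
[8] I3 complete
[9] R3←I3
[14] I2 complete
[15] R0←I2
[16] I4 dispatched to DIV
[17] I4 operands ready
[25] I4 complete
[26] R2←I4
[27] I5 dispatched to DIV
[28] I5 operands ready
[36] I5 complete
[37] R6←I5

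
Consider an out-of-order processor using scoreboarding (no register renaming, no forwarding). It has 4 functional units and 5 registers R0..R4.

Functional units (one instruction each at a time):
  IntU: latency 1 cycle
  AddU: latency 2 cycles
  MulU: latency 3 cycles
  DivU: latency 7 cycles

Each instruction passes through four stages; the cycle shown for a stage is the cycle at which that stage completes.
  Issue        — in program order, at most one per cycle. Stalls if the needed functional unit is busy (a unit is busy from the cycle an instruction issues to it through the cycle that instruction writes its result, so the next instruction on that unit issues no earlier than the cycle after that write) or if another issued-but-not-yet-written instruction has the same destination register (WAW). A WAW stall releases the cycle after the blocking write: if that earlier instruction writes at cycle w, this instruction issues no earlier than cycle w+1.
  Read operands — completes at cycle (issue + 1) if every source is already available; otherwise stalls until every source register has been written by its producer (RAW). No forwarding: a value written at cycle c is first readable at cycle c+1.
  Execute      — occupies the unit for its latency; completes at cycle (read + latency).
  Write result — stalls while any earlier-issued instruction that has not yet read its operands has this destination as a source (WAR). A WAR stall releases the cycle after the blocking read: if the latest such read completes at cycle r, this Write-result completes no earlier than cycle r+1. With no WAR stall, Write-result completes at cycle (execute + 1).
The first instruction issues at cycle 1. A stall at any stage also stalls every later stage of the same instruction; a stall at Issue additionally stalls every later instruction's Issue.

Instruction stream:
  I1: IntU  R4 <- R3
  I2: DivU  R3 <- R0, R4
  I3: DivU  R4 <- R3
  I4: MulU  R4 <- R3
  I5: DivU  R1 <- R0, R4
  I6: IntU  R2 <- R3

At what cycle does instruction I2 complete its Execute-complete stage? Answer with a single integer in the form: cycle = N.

[1] I1 issues→IntU
[2] I1 reads, I2 issues→DivU
[3] I1 exec-done
[4] I1 writes R4
[5] I2 reads
[12] I2 exec-done
[13] I2 writes R3
[14] I3 issues→DivU
[15] I3 reads
[22] I3 exec-done
[23] I3 writes R4
[24] I4 issues→MulU
[25] I4 reads, I5 issues→DivU
[26] I6 issues→IntU
[27] I6 reads
[28] I4 exec-done, I6 exec-done
[29] I4 writes R4, I6 writes R2
[30] I5 reads
[37] I5 exec-done
[38] I5 writes R1

cycle = 12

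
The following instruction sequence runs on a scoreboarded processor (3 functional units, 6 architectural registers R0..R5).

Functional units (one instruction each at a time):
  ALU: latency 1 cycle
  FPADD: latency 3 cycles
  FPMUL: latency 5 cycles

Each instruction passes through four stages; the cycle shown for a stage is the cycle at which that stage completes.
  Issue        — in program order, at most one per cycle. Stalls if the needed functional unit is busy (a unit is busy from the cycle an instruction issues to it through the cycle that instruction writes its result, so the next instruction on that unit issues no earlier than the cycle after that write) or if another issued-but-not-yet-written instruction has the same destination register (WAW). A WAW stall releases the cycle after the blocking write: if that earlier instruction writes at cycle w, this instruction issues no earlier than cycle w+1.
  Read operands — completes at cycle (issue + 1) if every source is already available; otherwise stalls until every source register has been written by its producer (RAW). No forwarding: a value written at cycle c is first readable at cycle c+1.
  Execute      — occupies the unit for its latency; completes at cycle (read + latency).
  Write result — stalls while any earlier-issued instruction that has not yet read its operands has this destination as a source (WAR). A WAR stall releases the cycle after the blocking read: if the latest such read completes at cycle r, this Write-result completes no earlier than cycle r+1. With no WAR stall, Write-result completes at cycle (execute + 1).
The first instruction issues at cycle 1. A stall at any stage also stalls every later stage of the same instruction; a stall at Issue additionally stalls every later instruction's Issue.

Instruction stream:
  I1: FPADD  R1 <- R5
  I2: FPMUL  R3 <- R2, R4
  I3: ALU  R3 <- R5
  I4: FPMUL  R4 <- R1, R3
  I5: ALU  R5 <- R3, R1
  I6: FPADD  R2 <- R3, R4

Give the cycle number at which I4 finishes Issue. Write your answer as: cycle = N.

cycle = 11

I1  is:1  ro:2  ex:5  wr:6
I2  is:2  ro:3  ex:8  wr:9
I3  is:10  ro:11  ex:12  wr:13  — WAW R3: wait I2 write@9
I4  is:11  ro:14  ex:19  wr:20  — RAW R3: wait I3 write@13
I5  is:14  ro:15  ex:16  wr:17  — struct: ALU busy until I3 writes@13
I6  is:15  ro:21  ex:24  wr:25  — RAW R4: wait I4 write@20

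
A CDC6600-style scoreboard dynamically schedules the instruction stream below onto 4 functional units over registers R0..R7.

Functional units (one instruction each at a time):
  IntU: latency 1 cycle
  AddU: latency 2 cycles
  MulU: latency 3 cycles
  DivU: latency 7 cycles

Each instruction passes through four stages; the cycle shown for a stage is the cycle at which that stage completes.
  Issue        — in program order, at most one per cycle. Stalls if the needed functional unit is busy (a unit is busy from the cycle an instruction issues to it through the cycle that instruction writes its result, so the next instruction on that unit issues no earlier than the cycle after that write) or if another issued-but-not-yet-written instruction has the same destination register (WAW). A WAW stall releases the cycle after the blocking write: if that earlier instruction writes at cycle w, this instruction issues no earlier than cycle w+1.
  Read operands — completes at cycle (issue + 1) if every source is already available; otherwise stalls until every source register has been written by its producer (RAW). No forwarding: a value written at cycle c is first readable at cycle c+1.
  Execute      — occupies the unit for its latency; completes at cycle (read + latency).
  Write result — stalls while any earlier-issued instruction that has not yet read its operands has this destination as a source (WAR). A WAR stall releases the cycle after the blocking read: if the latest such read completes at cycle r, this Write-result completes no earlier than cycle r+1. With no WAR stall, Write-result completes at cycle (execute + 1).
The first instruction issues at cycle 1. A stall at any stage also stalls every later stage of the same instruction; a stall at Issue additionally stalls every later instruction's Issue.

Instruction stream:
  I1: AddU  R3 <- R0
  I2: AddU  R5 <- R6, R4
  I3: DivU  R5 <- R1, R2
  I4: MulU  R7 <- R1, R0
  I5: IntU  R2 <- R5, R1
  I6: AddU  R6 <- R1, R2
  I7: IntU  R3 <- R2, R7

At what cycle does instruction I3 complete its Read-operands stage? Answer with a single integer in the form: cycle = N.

cycle = 12

cycle 1: I1 dispatched to AddU
cycle 2: I1 operands ready
cycle 4: I1 complete
cycle 5: R3←I1
cycle 6: I2 dispatched to AddU
cycle 7: I2 operands ready
cycle 9: I2 complete
cycle 10: R5←I2
cycle 11: I3 dispatched to DivU
cycle 12: I3 operands ready | I4 dispatched to MulU
cycle 13: I4 operands ready | I5 dispatched to IntU
cycle 14: I6 dispatched to AddU
cycle 16: I4 complete
cycle 17: R7←I4
cycle 19: I3 complete
cycle 20: R5←I3
cycle 21: I5 operands ready
cycle 22: I5 complete
cycle 23: R2←I5
cycle 24: I6 operands ready | I7 dispatched to IntU
cycle 25: I7 operands ready
cycle 26: I6 complete | I7 complete
cycle 27: R6←I6 | R3←I7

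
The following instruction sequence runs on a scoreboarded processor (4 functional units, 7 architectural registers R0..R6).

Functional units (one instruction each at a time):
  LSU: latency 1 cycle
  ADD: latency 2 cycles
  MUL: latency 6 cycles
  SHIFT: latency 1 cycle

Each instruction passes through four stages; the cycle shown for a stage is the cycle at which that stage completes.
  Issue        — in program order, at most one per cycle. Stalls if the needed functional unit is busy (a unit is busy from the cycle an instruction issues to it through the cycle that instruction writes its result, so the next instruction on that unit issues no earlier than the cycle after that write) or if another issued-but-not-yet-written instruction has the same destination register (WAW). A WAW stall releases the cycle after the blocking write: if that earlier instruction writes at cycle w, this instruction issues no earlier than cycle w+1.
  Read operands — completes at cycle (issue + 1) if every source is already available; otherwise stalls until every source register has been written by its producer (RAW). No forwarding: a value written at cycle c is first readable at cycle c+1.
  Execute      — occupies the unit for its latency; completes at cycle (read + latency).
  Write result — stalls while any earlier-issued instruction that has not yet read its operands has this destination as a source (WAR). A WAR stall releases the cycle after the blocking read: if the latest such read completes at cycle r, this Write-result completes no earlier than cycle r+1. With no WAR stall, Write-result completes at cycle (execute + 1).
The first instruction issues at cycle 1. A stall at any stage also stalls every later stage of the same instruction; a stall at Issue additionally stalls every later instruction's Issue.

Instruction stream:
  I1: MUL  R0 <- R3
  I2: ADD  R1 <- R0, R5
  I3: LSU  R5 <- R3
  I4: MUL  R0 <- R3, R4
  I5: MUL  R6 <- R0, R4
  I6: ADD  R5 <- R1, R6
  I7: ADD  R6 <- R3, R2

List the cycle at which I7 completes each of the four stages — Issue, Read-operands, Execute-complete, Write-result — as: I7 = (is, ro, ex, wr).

I7 = (32, 33, 35, 36)

I1 -> (1, 2, 8, 9)
I2 -> (2, 10, 12, 13)  // RAW R0: wait I1 write@9
I3 -> (3, 4, 5, 11)  // WAR R5: wait I2 read@10
I4 -> (10, 11, 17, 18)  // struct: MUL busy until I1 writes@9
I5 -> (19, 20, 26, 27)  // struct: MUL busy until I4 writes@18
I6 -> (20, 28, 30, 31)  // RAW R6: wait I5 write@27
I7 -> (32, 33, 35, 36)  // struct: ADD busy until I6 writes@31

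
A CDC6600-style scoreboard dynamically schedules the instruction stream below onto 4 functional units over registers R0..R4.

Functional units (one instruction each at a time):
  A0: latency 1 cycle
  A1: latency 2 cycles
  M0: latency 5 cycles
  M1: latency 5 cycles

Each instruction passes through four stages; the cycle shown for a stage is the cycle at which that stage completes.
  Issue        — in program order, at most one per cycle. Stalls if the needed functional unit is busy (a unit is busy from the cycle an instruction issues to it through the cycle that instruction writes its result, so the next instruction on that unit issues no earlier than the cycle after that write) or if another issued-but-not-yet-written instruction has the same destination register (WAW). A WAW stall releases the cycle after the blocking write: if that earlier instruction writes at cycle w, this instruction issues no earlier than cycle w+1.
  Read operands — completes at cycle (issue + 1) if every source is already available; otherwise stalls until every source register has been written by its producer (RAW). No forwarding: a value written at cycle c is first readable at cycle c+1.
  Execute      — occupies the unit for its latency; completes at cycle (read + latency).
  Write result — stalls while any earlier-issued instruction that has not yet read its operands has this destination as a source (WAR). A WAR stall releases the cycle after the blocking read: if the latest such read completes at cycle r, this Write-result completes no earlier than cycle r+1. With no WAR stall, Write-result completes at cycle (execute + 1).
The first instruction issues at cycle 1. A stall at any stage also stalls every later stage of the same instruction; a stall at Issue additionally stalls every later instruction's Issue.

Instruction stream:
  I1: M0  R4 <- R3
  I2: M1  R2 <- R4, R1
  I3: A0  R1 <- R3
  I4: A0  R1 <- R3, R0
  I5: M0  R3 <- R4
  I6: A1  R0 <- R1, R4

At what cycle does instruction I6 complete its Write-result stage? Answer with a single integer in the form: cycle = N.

cycle = 18

[1] I1 issues→M0
[2] I1 reads, I2 issues→M1
[3] I3 issues→A0
[4] I3 reads
[5] I3 exec-done
[7] I1 exec-done
[8] I1 writes R4
[9] I2 reads
[10] I3 writes R1
[11] I4 issues→A0
[12] I4 reads, I5 issues→M0
[13] I4 exec-done, I5 reads, I6 issues→A1
[14] I2 exec-done, I4 writes R1
[15] I2 writes R2, I6 reads
[17] I6 exec-done
[18] I5 exec-done, I6 writes R0
[19] I5 writes R3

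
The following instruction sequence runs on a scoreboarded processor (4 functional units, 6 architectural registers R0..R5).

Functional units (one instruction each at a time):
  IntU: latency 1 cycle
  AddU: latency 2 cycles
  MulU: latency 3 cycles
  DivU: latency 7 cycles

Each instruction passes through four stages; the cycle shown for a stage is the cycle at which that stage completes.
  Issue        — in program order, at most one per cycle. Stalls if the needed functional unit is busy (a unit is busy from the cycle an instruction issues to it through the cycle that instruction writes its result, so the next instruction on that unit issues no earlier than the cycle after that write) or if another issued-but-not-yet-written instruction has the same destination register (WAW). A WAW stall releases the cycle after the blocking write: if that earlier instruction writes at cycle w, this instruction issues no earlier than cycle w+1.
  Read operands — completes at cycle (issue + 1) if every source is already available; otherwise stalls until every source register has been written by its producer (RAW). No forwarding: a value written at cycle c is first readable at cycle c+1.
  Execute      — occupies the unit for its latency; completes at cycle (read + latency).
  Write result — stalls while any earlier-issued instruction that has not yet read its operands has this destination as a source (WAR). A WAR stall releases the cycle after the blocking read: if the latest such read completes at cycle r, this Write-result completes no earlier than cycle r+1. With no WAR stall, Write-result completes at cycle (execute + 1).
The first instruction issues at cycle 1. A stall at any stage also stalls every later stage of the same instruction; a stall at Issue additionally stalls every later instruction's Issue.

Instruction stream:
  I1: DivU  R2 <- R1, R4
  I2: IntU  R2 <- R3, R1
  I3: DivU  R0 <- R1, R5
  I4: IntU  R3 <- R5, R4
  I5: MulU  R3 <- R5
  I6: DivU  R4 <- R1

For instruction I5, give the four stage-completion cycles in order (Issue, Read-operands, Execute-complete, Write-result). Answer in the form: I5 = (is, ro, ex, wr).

t=1  I1 dispatched to DivU
t=2  I1 operands ready
t=9  I1 complete
t=10  R2←I1
t=11  I2 dispatched to IntU
t=12  I2 operands ready · I3 dispatched to DivU
t=13  I2 complete · I3 operands ready
t=14  R2←I2
t=15  I4 dispatched to IntU
t=16  I4 operands ready
t=17  I4 complete
t=18  R3←I4
t=19  I5 dispatched to MulU
t=20  I3 complete · I5 operands ready
t=21  R0←I3
t=22  I6 dispatched to DivU
t=23  I5 complete · I6 operands ready
t=24  R3←I5
t=30  I6 complete
t=31  R4←I6

I5 = (19, 20, 23, 24)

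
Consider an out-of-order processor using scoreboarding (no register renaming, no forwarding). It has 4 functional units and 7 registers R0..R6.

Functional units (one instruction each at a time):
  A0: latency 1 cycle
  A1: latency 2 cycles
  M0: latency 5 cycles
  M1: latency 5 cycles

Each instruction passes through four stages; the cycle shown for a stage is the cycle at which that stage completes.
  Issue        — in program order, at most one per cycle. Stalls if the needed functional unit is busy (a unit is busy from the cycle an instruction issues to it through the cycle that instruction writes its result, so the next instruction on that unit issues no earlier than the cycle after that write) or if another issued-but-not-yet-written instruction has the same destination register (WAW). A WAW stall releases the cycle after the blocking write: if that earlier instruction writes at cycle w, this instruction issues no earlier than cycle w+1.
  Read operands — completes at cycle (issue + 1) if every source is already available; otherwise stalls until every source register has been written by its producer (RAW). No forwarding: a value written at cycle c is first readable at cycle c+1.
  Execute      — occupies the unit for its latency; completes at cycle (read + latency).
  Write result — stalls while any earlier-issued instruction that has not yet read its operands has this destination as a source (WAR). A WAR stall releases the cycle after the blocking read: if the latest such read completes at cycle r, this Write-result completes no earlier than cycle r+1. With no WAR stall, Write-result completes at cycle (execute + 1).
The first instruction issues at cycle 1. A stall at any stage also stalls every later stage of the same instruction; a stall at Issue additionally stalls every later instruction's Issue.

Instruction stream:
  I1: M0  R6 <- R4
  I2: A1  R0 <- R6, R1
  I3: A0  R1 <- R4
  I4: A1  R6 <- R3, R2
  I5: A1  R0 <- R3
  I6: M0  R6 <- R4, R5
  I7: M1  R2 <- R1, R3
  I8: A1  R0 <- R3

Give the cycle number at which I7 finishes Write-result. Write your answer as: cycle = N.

cycle = 27

cycle 1: I1 dispatched to M0
cycle 2: I1 operands ready; I2 dispatched to A1
cycle 3: I3 dispatched to A0
cycle 4: I3 operands ready
cycle 5: I3 complete
cycle 7: I1 complete
cycle 8: R6←I1
cycle 9: I2 operands ready
cycle 10: R1←I3
cycle 11: I2 complete
cycle 12: R0←I2
cycle 13: I4 dispatched to A1
cycle 14: I4 operands ready
cycle 16: I4 complete
cycle 17: R6←I4
cycle 18: I5 dispatched to A1
cycle 19: I5 operands ready; I6 dispatched to M0
cycle 20: I6 operands ready; I7 dispatched to M1
cycle 21: I5 complete; I7 operands ready
cycle 22: R0←I5
cycle 23: I8 dispatched to A1
cycle 24: I8 operands ready
cycle 25: I6 complete
cycle 26: R6←I6; I7 complete; I8 complete
cycle 27: R2←I7; R0←I8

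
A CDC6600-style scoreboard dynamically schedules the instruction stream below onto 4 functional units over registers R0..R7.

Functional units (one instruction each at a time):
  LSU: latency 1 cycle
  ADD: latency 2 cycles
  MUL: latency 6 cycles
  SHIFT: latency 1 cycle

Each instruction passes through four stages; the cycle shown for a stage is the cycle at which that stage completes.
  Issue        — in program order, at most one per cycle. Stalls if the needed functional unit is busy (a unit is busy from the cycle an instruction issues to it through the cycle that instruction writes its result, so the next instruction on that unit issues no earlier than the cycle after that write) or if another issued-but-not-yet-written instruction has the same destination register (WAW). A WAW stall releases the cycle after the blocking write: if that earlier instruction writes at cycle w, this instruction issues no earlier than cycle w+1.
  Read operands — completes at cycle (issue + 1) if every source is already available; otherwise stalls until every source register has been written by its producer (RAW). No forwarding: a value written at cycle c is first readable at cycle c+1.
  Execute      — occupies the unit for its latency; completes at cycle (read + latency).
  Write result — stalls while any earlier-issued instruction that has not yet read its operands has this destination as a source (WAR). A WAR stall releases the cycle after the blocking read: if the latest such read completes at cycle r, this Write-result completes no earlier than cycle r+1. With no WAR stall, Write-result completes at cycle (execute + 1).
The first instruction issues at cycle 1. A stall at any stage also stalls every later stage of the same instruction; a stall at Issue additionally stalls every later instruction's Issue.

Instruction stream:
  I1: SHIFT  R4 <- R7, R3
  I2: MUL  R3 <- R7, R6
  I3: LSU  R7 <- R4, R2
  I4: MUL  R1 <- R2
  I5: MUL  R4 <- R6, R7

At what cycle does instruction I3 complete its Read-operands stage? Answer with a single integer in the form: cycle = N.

t=1  I1 issues→SHIFT
t=2  I1 reads, I2 issues→MUL
t=3  I1 exec-done, I2 reads, I3 issues→LSU
t=4  I1 writes R4
t=5  I3 reads
t=6  I3 exec-done
t=7  I3 writes R7
t=9  I2 exec-done
t=10  I2 writes R3
t=11  I4 issues→MUL
t=12  I4 reads
t=18  I4 exec-done
t=19  I4 writes R1
t=20  I5 issues→MUL
t=21  I5 reads
t=27  I5 exec-done
t=28  I5 writes R4

cycle = 5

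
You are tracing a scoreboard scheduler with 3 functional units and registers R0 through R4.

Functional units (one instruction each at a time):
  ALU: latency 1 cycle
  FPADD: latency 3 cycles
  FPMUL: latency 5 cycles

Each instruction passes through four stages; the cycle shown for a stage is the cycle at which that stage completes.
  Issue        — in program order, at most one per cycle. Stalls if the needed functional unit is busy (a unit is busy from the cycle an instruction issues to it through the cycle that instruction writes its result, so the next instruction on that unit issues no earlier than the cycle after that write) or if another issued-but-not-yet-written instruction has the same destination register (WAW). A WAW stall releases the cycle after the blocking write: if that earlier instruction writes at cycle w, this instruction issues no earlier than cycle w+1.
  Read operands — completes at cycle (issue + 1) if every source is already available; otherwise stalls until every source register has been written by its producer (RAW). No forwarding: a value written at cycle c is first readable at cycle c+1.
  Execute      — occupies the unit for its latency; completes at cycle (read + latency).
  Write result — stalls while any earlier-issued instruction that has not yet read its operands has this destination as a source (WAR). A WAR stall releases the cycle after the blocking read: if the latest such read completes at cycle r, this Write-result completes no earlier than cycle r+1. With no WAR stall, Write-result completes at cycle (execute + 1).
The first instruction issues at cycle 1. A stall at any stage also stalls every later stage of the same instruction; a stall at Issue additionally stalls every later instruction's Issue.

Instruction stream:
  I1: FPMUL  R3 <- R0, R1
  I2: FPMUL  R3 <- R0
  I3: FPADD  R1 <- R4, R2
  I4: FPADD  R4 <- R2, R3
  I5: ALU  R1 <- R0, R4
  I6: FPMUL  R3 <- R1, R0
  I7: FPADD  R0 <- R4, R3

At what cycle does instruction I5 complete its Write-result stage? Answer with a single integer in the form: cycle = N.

cycle = 24

t=1  I1→FPMUL
t=2  I1 RO
t=7  I1 EX
t=8  I1 WR R3
t=9  I2→FPMUL
t=10  I2 RO | I3→FPADD
t=11  I3 RO
t=14  I3 EX
t=15  I2 EX | I3 WR R1
t=16  I2 WR R3 | I4→FPADD
t=17  I4 RO | I5→ALU
t=18  I6→FPMUL
t=20  I4 EX
t=21  I4 WR R4
t=22  I5 RO | I7→FPADD
t=23  I5 EX
t=24  I5 WR R1
t=25  I6 RO
t=30  I6 EX
t=31  I6 WR R3
t=32  I7 RO
t=35  I7 EX
t=36  I7 WR R0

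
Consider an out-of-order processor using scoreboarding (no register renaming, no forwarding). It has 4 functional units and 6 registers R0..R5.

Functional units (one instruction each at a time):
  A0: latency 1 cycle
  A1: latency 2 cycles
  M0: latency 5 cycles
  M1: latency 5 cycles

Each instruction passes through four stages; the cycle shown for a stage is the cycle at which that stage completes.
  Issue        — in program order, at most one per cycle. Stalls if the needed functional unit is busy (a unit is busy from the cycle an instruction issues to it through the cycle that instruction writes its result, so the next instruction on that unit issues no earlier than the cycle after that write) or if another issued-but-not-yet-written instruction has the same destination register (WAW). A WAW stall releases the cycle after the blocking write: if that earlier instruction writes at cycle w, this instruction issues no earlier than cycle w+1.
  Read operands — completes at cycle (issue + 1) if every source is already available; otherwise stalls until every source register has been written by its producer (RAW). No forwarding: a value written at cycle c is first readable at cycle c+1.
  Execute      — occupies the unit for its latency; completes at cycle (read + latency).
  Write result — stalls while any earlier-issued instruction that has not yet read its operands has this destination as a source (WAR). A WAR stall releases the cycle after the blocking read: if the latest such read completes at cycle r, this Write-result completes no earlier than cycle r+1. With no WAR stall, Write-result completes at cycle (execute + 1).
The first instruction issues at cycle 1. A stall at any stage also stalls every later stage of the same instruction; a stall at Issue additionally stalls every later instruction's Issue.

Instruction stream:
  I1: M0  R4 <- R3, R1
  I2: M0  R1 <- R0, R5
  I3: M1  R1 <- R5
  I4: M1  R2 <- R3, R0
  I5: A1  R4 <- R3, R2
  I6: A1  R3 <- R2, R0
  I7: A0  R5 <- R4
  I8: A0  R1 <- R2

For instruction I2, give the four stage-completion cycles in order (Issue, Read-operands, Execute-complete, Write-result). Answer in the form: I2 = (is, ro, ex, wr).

c1: I1 issues→M0
c2: I1 reads
c7: I1 exec-done
c8: I1 writes R4
c9: I2 issues→M0
c10: I2 reads
c15: I2 exec-done
c16: I2 writes R1
c17: I3 issues→M1
c18: I3 reads
c23: I3 exec-done
c24: I3 writes R1
c25: I4 issues→M1
c26: I4 reads; I5 issues→A1
c31: I4 exec-done
c32: I4 writes R2
c33: I5 reads
c35: I5 exec-done
c36: I5 writes R4
c37: I6 issues→A1
c38: I6 reads; I7 issues→A0
c39: I7 reads
c40: I6 exec-done; I7 exec-done
c41: I6 writes R3; I7 writes R5
c42: I8 issues→A0
c43: I8 reads
c44: I8 exec-done
c45: I8 writes R1

I2 = (9, 10, 15, 16)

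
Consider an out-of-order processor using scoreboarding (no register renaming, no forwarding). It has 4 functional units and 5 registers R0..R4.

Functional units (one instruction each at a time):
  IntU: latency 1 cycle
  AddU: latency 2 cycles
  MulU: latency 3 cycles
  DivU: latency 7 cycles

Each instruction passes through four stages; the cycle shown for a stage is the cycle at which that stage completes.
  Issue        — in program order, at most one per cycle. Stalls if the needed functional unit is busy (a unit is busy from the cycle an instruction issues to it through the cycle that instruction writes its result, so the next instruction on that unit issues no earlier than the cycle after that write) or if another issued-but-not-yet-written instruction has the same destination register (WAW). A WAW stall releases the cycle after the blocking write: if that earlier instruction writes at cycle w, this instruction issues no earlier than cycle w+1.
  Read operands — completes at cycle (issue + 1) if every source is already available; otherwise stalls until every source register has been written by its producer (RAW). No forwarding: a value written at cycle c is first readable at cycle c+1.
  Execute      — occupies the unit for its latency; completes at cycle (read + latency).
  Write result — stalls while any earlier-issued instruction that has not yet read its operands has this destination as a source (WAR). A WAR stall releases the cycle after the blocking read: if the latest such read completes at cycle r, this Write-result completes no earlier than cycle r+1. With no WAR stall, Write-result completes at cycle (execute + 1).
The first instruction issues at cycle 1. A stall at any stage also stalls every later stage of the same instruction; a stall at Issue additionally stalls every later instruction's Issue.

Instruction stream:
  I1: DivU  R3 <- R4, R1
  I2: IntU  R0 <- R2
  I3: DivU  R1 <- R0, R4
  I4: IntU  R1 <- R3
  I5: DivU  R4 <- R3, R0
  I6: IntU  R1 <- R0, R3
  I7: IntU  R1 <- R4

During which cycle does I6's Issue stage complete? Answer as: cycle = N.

cycle 1: I1 issues→DivU
cycle 2: I1 reads, I2 issues→IntU
cycle 3: I2 reads
cycle 4: I2 exec-done
cycle 5: I2 writes R0
cycle 9: I1 exec-done
cycle 10: I1 writes R3
cycle 11: I3 issues→DivU
cycle 12: I3 reads
cycle 19: I3 exec-done
cycle 20: I3 writes R1
cycle 21: I4 issues→IntU
cycle 22: I4 reads, I5 issues→DivU
cycle 23: I4 exec-done, I5 reads
cycle 24: I4 writes R1
cycle 25: I6 issues→IntU
cycle 26: I6 reads
cycle 27: I6 exec-done
cycle 28: I6 writes R1
cycle 29: I7 issues→IntU
cycle 30: I5 exec-done
cycle 31: I5 writes R4
cycle 32: I7 reads
cycle 33: I7 exec-done
cycle 34: I7 writes R1

cycle = 25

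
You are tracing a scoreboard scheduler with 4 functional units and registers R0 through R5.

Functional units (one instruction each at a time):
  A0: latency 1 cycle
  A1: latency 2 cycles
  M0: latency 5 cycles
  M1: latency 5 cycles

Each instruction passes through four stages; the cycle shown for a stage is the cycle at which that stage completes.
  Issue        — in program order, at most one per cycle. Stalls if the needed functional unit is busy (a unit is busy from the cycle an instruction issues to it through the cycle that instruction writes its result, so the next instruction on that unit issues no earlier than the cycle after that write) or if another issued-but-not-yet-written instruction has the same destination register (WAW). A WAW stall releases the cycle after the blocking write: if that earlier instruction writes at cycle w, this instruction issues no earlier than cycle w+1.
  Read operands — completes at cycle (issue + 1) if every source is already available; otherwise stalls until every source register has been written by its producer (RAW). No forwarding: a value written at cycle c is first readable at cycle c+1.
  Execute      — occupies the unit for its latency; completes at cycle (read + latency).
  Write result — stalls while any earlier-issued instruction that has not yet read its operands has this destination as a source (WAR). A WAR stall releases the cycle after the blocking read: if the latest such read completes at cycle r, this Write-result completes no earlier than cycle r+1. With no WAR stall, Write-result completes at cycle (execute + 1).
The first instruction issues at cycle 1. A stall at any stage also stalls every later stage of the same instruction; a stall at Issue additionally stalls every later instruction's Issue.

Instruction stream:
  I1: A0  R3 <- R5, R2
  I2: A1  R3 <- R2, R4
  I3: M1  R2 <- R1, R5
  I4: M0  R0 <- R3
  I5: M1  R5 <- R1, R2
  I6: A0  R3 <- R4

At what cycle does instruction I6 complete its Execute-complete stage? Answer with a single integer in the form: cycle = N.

cycle = 17

I1  is:1  ro:2  ex:3  wr:4
I2  is:5  ro:6  ex:8  wr:9  — WAW R3: wait I1 write@4
I3  is:6  ro:7  ex:12  wr:13
I4  is:7  ro:10  ex:15  wr:16  — RAW R3: wait I2 write@9
I5  is:14  ro:15  ex:20  wr:21  — struct: M1 busy until I3 writes@13
I6  is:15  ro:16  ex:17  wr:18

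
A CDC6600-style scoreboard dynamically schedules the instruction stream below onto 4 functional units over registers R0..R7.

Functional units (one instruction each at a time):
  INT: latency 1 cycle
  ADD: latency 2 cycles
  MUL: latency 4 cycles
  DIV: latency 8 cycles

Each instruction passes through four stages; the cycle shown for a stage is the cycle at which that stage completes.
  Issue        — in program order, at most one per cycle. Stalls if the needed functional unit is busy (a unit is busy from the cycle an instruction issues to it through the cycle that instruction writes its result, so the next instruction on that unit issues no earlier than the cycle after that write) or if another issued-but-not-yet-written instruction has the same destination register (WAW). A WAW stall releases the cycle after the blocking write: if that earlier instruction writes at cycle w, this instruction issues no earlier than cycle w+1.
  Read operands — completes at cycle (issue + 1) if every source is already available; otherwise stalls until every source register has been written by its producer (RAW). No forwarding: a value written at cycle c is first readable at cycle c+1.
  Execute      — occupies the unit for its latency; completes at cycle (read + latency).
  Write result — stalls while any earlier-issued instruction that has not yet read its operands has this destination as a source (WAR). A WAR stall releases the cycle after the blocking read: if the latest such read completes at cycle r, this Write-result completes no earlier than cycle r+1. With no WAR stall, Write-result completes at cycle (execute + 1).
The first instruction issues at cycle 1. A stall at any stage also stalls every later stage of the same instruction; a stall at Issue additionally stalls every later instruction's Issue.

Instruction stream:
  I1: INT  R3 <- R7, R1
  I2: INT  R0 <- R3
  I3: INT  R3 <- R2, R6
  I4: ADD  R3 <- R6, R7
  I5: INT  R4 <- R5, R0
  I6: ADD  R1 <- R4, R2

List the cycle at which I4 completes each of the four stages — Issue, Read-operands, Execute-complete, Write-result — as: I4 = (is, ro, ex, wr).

I4 = (13, 14, 16, 17)

  I1 | 1 | 2 | 3 | 4
  I2 | 5 | 6 | 7 | 8   struct: INT busy until I1 writes@4
  I3 | 9 | 10 | 11 | 12   struct: INT busy until I2 writes@8
  I4 | 13 | 14 | 16 | 17   WAW R3: wait I3 write@12
  I5 | 14 | 15 | 16 | 17
  I6 | 18 | 19 | 21 | 22   struct: ADD busy until I4 writes@17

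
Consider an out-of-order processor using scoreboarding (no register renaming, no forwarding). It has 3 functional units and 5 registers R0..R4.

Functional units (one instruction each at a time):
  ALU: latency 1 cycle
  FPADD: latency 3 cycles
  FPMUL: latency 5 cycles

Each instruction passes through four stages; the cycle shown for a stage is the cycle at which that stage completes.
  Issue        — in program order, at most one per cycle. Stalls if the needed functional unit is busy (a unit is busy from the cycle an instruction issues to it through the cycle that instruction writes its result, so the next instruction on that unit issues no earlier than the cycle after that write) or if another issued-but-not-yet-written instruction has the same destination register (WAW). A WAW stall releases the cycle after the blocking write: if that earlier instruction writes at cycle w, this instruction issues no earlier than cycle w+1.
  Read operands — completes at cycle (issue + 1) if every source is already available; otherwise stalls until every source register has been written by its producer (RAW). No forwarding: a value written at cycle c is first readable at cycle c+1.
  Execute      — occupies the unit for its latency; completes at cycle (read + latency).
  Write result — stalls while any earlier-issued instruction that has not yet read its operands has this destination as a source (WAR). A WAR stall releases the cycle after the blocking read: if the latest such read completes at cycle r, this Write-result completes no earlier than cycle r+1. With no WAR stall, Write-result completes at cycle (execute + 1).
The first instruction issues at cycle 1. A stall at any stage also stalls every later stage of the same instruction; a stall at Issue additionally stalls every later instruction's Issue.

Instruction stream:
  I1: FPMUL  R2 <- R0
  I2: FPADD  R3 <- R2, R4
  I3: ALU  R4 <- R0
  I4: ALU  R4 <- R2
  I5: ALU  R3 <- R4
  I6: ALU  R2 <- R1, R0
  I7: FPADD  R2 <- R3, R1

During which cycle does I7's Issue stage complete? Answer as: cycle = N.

cycle 1: I1→FPMUL
cycle 2: I1 RO · I2→FPADD
cycle 3: I3→ALU
cycle 4: I3 RO
cycle 5: I3 EX
cycle 7: I1 EX
cycle 8: I1 WR R2
cycle 9: I2 RO
cycle 10: I3 WR R4
cycle 11: I4→ALU
cycle 12: I2 EX · I4 RO
cycle 13: I2 WR R3 · I4 EX
cycle 14: I4 WR R4
cycle 15: I5→ALU
cycle 16: I5 RO
cycle 17: I5 EX
cycle 18: I5 WR R3
cycle 19: I6→ALU
cycle 20: I6 RO
cycle 21: I6 EX
cycle 22: I6 WR R2
cycle 23: I7→FPADD
cycle 24: I7 RO
cycle 27: I7 EX
cycle 28: I7 WR R2

cycle = 23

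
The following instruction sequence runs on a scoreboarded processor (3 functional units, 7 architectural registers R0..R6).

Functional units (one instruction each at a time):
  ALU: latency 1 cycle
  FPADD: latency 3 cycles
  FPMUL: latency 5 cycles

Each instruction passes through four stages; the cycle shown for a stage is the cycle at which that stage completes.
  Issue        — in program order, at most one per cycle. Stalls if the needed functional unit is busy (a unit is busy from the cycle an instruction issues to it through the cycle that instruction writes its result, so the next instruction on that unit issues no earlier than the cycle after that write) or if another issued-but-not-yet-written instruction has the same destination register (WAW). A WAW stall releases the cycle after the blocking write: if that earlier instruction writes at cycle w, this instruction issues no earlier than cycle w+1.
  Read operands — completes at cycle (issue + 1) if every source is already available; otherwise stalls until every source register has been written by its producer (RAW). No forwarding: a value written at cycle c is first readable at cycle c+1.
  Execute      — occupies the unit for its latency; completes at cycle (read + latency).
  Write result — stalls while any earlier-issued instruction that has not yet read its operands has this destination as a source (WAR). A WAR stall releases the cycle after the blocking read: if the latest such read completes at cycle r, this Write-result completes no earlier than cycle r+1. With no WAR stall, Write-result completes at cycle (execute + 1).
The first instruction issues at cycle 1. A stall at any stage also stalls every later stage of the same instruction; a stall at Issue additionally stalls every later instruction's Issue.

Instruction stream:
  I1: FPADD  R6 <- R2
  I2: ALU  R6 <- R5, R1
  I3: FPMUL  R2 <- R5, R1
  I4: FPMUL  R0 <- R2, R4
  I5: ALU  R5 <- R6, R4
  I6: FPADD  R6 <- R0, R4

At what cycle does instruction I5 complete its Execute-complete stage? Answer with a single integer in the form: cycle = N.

cycle = 19

[1] I1 dispatched to FPADD
[2] I1 operands ready
[5] I1 complete
[6] R6←I1
[7] I2 dispatched to ALU
[8] I2 operands ready, I3 dispatched to FPMUL
[9] I2 complete, I3 operands ready
[10] R6←I2
[14] I3 complete
[15] R2←I3
[16] I4 dispatched to FPMUL
[17] I4 operands ready, I5 dispatched to ALU
[18] I5 operands ready, I6 dispatched to FPADD
[19] I5 complete
[20] R5←I5
[22] I4 complete
[23] R0←I4
[24] I6 operands ready
[27] I6 complete
[28] R6←I6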